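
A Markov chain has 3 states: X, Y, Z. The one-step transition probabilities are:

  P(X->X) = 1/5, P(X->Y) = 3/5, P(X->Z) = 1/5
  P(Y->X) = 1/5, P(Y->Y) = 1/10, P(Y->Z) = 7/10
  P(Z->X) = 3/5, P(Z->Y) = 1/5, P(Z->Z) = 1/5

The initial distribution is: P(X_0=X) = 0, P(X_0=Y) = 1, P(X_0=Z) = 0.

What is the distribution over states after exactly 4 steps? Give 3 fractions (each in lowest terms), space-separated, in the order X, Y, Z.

Answer: 167/500 567/2000 153/400

Derivation:
Propagating the distribution step by step (d_{t+1} = d_t * P):
d_0 = (X=0, Y=1, Z=0)
  d_1[X] = 0*1/5 + 1*1/5 + 0*3/5 = 1/5
  d_1[Y] = 0*3/5 + 1*1/10 + 0*1/5 = 1/10
  d_1[Z] = 0*1/5 + 1*7/10 + 0*1/5 = 7/10
d_1 = (X=1/5, Y=1/10, Z=7/10)
  d_2[X] = 1/5*1/5 + 1/10*1/5 + 7/10*3/5 = 12/25
  d_2[Y] = 1/5*3/5 + 1/10*1/10 + 7/10*1/5 = 27/100
  d_2[Z] = 1/5*1/5 + 1/10*7/10 + 7/10*1/5 = 1/4
d_2 = (X=12/25, Y=27/100, Z=1/4)
  d_3[X] = 12/25*1/5 + 27/100*1/5 + 1/4*3/5 = 3/10
  d_3[Y] = 12/25*3/5 + 27/100*1/10 + 1/4*1/5 = 73/200
  d_3[Z] = 12/25*1/5 + 27/100*7/10 + 1/4*1/5 = 67/200
d_3 = (X=3/10, Y=73/200, Z=67/200)
  d_4[X] = 3/10*1/5 + 73/200*1/5 + 67/200*3/5 = 167/500
  d_4[Y] = 3/10*3/5 + 73/200*1/10 + 67/200*1/5 = 567/2000
  d_4[Z] = 3/10*1/5 + 73/200*7/10 + 67/200*1/5 = 153/400
d_4 = (X=167/500, Y=567/2000, Z=153/400)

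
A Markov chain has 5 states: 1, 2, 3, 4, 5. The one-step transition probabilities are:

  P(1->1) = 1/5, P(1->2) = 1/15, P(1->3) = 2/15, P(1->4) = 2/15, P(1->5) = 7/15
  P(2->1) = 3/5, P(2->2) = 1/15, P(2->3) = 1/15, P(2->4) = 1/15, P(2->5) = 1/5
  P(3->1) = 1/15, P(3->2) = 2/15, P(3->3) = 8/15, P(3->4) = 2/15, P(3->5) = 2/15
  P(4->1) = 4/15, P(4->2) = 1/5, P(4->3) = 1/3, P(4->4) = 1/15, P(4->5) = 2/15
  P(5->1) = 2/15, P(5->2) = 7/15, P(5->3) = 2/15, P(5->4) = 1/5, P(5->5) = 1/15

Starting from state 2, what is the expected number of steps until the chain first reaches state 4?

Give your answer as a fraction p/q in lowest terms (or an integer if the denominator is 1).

Answer: 24465/3149

Derivation:
Let h_i = expected steps to first reach 4 from state i.
Boundary: h_4 = 0.
First-step equations for the other states:
  h_1 = 1 + 1/5*h_1 + 1/15*h_2 + 2/15*h_3 + 2/15*h_4 + 7/15*h_5
  h_2 = 1 + 3/5*h_1 + 1/15*h_2 + 1/15*h_3 + 1/15*h_4 + 1/5*h_5
  h_3 = 1 + 1/15*h_1 + 2/15*h_2 + 8/15*h_3 + 2/15*h_4 + 2/15*h_5
  h_5 = 1 + 2/15*h_1 + 7/15*h_2 + 2/15*h_3 + 1/5*h_4 + 1/15*h_5

Substituting h_4 = 0 and rearranging gives the linear system (I - Q) h = 1:
  [4/5, -1/15, -2/15, -7/15] . (h_1, h_2, h_3, h_5) = 1
  [-3/5, 14/15, -1/15, -1/5] . (h_1, h_2, h_3, h_5) = 1
  [-1/15, -2/15, 7/15, -2/15] . (h_1, h_2, h_3, h_5) = 1
  [-2/15, -7/15, -2/15, 14/15] . (h_1, h_2, h_3, h_5) = 1

Solving yields:
  h_1 = 22815/3149
  h_2 = 24465/3149
  h_3 = 23340/3149
  h_5 = 22200/3149

Starting state is 2, so the expected hitting time is h_2 = 24465/3149.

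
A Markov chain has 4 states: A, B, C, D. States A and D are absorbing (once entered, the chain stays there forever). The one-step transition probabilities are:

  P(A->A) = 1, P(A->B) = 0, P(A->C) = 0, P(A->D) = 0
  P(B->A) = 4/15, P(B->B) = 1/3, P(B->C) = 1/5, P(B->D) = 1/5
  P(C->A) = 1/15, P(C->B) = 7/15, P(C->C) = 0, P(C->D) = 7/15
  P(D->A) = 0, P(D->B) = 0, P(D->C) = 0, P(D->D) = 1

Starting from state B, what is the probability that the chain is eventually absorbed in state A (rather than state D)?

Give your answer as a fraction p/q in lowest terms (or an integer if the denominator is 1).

Answer: 21/43

Derivation:
Let a_i = P(absorbed in A | start in state i).
Boundary conditions: a_A = 1, a_D = 0.
For each transient state i, a_i = sum_j P(i->j) * a_j:
  a_B = 4/15*a_A + 1/3*a_B + 1/5*a_C + 1/5*a_D
  a_C = 1/15*a_A + 7/15*a_B + 0*a_C + 7/15*a_D

Substituting a_A = 1 and a_D = 0, rearrange to (I - Q) a = r where r[i] = P(i -> A):
  [2/3, -1/5] . (a_B, a_C) = 4/15
  [-7/15, 1] . (a_B, a_C) = 1/15

Solving yields:
  a_B = 21/43
  a_C = 38/129

Starting state is B, so the absorption probability is a_B = 21/43.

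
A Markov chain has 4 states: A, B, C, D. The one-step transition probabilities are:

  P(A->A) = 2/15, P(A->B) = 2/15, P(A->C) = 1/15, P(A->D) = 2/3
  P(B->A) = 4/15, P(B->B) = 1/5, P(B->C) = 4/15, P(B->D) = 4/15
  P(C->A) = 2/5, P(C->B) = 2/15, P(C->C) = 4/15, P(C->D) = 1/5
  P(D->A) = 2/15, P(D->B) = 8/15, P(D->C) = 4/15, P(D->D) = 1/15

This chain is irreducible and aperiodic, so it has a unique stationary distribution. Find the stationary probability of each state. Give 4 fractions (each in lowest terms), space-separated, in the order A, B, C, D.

The stationary distribution satisfies pi = pi * P, i.e.:
  pi_A = 2/15*pi_A + 4/15*pi_B + 2/5*pi_C + 2/15*pi_D
  pi_B = 2/15*pi_A + 1/5*pi_B + 2/15*pi_C + 8/15*pi_D
  pi_C = 1/15*pi_A + 4/15*pi_B + 4/15*pi_C + 4/15*pi_D
  pi_D = 2/3*pi_A + 4/15*pi_B + 1/5*pi_C + 1/15*pi_D
with normalization: pi_A + pi_B + pi_C + pi_D = 1.

Using the first 3 balance equations plus normalization, the linear system A*pi = b is:
  [-13/15, 4/15, 2/5, 2/15] . pi = 0
  [2/15, -4/5, 2/15, 8/15] . pi = 0
  [1/15, 4/15, -11/15, 4/15] . pi = 0
  [1, 1, 1, 1] . pi = 1

Solving yields:
  pi_A = 278/1221
  pi_B = 108/407
  pi_C = 90/407
  pi_D = 349/1221

Verification (pi * P):
  278/1221*2/15 + 108/407*4/15 + 90/407*2/5 + 349/1221*2/15 = 278/1221 = pi_A  (ok)
  278/1221*2/15 + 108/407*1/5 + 90/407*2/15 + 349/1221*8/15 = 108/407 = pi_B  (ok)
  278/1221*1/15 + 108/407*4/15 + 90/407*4/15 + 349/1221*4/15 = 90/407 = pi_C  (ok)
  278/1221*2/3 + 108/407*4/15 + 90/407*1/5 + 349/1221*1/15 = 349/1221 = pi_D  (ok)

Answer: 278/1221 108/407 90/407 349/1221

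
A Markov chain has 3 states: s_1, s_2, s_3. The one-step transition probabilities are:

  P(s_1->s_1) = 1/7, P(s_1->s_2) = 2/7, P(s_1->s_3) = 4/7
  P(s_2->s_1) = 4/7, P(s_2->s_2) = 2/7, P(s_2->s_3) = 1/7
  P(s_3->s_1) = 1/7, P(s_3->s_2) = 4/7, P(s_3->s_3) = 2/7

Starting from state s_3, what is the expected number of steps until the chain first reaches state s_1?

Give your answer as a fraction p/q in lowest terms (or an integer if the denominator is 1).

Let h_i = expected steps to first reach s_1 from state i.
Boundary: h_s_1 = 0.
First-step equations for the other states:
  h_s_2 = 1 + 4/7*h_s_1 + 2/7*h_s_2 + 1/7*h_s_3
  h_s_3 = 1 + 1/7*h_s_1 + 4/7*h_s_2 + 2/7*h_s_3

Substituting h_s_1 = 0 and rearranging gives the linear system (I - Q) h = 1:
  [5/7, -1/7] . (h_s_2, h_s_3) = 1
  [-4/7, 5/7] . (h_s_2, h_s_3) = 1

Solving yields:
  h_s_2 = 2
  h_s_3 = 3

Starting state is s_3, so the expected hitting time is h_s_3 = 3.

Answer: 3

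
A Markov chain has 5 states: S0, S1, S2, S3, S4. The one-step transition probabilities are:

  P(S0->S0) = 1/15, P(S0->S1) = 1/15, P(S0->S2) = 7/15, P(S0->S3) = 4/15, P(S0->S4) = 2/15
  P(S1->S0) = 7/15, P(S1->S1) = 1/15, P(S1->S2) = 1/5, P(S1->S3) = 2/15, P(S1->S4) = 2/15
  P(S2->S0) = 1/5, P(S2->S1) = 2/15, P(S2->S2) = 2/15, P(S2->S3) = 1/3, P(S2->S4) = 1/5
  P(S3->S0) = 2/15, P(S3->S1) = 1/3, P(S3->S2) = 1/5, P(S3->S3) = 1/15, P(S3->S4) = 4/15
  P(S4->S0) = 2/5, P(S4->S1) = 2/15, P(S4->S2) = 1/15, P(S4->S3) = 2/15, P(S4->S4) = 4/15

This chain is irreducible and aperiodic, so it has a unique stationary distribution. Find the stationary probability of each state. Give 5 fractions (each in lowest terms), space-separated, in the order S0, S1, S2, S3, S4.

Answer: 18129/77140 5671/38570 8529/38570 15107/77140 204/1015

Derivation:
The stationary distribution satisfies pi = pi * P, i.e.:
  pi_S0 = 1/15*pi_S0 + 7/15*pi_S1 + 1/5*pi_S2 + 2/15*pi_S3 + 2/5*pi_S4
  pi_S1 = 1/15*pi_S0 + 1/15*pi_S1 + 2/15*pi_S2 + 1/3*pi_S3 + 2/15*pi_S4
  pi_S2 = 7/15*pi_S0 + 1/5*pi_S1 + 2/15*pi_S2 + 1/5*pi_S3 + 1/15*pi_S4
  pi_S3 = 4/15*pi_S0 + 2/15*pi_S1 + 1/3*pi_S2 + 1/15*pi_S3 + 2/15*pi_S4
  pi_S4 = 2/15*pi_S0 + 2/15*pi_S1 + 1/5*pi_S2 + 4/15*pi_S3 + 4/15*pi_S4
with normalization: pi_S0 + pi_S1 + pi_S2 + pi_S3 + pi_S4 = 1.

Using the first 4 balance equations plus normalization, the linear system A*pi = b is:
  [-14/15, 7/15, 1/5, 2/15, 2/5] . pi = 0
  [1/15, -14/15, 2/15, 1/3, 2/15] . pi = 0
  [7/15, 1/5, -13/15, 1/5, 1/15] . pi = 0
  [4/15, 2/15, 1/3, -14/15, 2/15] . pi = 0
  [1, 1, 1, 1, 1] . pi = 1

Solving yields:
  pi_S0 = 18129/77140
  pi_S1 = 5671/38570
  pi_S2 = 8529/38570
  pi_S3 = 15107/77140
  pi_S4 = 204/1015

Verification (pi * P):
  18129/77140*1/15 + 5671/38570*7/15 + 8529/38570*1/5 + 15107/77140*2/15 + 204/1015*2/5 = 18129/77140 = pi_S0  (ok)
  18129/77140*1/15 + 5671/38570*1/15 + 8529/38570*2/15 + 15107/77140*1/3 + 204/1015*2/15 = 5671/38570 = pi_S1  (ok)
  18129/77140*7/15 + 5671/38570*1/5 + 8529/38570*2/15 + 15107/77140*1/5 + 204/1015*1/15 = 8529/38570 = pi_S2  (ok)
  18129/77140*4/15 + 5671/38570*2/15 + 8529/38570*1/3 + 15107/77140*1/15 + 204/1015*2/15 = 15107/77140 = pi_S3  (ok)
  18129/77140*2/15 + 5671/38570*2/15 + 8529/38570*1/5 + 15107/77140*4/15 + 204/1015*4/15 = 204/1015 = pi_S4  (ok)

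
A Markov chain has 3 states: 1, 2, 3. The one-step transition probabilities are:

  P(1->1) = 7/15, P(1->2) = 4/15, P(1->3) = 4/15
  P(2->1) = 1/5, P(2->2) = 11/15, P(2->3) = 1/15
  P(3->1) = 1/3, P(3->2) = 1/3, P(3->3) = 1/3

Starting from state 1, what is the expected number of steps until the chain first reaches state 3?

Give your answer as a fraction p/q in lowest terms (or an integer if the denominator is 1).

Let h_i = expected steps to first reach 3 from state i.
Boundary: h_3 = 0.
First-step equations for the other states:
  h_1 = 1 + 7/15*h_1 + 4/15*h_2 + 4/15*h_3
  h_2 = 1 + 1/5*h_1 + 11/15*h_2 + 1/15*h_3

Substituting h_3 = 0 and rearranging gives the linear system (I - Q) h = 1:
  [8/15, -4/15] . (h_1, h_2) = 1
  [-1/5, 4/15] . (h_1, h_2) = 1

Solving yields:
  h_1 = 6
  h_2 = 33/4

Starting state is 1, so the expected hitting time is h_1 = 6.

Answer: 6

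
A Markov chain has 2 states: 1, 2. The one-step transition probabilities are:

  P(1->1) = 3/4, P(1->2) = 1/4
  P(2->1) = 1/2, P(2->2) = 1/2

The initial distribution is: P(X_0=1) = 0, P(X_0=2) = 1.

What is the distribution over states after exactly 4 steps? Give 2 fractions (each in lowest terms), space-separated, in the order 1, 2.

Propagating the distribution step by step (d_{t+1} = d_t * P):
d_0 = (1=0, 2=1)
  d_1[1] = 0*3/4 + 1*1/2 = 1/2
  d_1[2] = 0*1/4 + 1*1/2 = 1/2
d_1 = (1=1/2, 2=1/2)
  d_2[1] = 1/2*3/4 + 1/2*1/2 = 5/8
  d_2[2] = 1/2*1/4 + 1/2*1/2 = 3/8
d_2 = (1=5/8, 2=3/8)
  d_3[1] = 5/8*3/4 + 3/8*1/2 = 21/32
  d_3[2] = 5/8*1/4 + 3/8*1/2 = 11/32
d_3 = (1=21/32, 2=11/32)
  d_4[1] = 21/32*3/4 + 11/32*1/2 = 85/128
  d_4[2] = 21/32*1/4 + 11/32*1/2 = 43/128
d_4 = (1=85/128, 2=43/128)

Answer: 85/128 43/128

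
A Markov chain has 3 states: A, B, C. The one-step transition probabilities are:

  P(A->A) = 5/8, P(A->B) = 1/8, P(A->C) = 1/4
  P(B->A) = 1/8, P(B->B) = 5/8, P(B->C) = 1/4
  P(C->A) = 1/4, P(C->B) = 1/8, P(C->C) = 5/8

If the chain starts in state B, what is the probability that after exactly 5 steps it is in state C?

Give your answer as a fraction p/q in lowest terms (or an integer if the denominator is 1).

Answer: 6505/16384

Derivation:
Computing P^5 by repeated multiplication:
P^1 =
  A: [5/8, 1/8, 1/4]
  B: [1/8, 5/8, 1/4]
  C: [1/4, 1/8, 5/8]
P^2 =
  A: [15/32, 3/16, 11/32]
  B: [7/32, 7/16, 11/32]
  C: [21/64, 3/16, 31/64]
P^3 =
  A: [103/256, 7/32, 97/256]
  B: [71/256, 11/32, 97/256]
  C: [179/512, 7/32, 221/512]
P^4 =
  A: [765/2048, 15/64, 803/2048]
  B: [637/2048, 19/64, 803/2048]
  C: [1449/4096, 15/64, 1687/4096]
P^5 =
  A: [5911/16384, 31/128, 6505/16384]
  B: [5399/16384, 35/128, 6505/16384]
  C: [11579/32768, 31/128, 13253/32768]

(P^5)[B -> C] = 6505/16384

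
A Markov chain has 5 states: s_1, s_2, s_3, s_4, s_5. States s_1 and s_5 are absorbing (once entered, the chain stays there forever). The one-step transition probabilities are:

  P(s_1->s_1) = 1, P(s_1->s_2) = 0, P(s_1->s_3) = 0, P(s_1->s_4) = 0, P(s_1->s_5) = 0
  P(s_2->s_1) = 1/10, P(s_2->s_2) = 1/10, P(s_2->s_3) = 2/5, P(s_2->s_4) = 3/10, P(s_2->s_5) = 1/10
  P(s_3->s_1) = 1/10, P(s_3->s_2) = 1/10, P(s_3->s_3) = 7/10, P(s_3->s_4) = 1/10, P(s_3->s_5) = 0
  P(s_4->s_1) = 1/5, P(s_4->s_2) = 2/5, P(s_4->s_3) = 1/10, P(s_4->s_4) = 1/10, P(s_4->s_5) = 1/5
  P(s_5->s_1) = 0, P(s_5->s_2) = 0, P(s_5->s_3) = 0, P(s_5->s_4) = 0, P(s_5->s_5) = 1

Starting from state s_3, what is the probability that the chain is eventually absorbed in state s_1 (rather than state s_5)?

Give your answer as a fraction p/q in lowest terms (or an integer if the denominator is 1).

Answer: 106/143

Derivation:
Let a_i = P(absorbed in s_1 | start in state i).
Boundary conditions: a_s_1 = 1, a_s_5 = 0.
For each transient state i, a_i = sum_j P(i->j) * a_j:
  a_s_2 = 1/10*a_s_1 + 1/10*a_s_2 + 2/5*a_s_3 + 3/10*a_s_4 + 1/10*a_s_5
  a_s_3 = 1/10*a_s_1 + 1/10*a_s_2 + 7/10*a_s_3 + 1/10*a_s_4 + 0*a_s_5
  a_s_4 = 1/5*a_s_1 + 2/5*a_s_2 + 1/10*a_s_3 + 1/10*a_s_4 + 1/5*a_s_5

Substituting a_s_1 = 1 and a_s_5 = 0, rearrange to (I - Q) a = r where r[i] = P(i -> s_1):
  [9/10, -2/5, -3/10] . (a_s_2, a_s_3, a_s_4) = 1/10
  [-1/10, 3/10, -1/10] . (a_s_2, a_s_3, a_s_4) = 1/10
  [-2/5, -1/10, 9/10] . (a_s_2, a_s_3, a_s_4) = 1/5

Solving yields:
  a_s_2 = 7/11
  a_s_3 = 106/143
  a_s_4 = 84/143

Starting state is s_3, so the absorption probability is a_s_3 = 106/143.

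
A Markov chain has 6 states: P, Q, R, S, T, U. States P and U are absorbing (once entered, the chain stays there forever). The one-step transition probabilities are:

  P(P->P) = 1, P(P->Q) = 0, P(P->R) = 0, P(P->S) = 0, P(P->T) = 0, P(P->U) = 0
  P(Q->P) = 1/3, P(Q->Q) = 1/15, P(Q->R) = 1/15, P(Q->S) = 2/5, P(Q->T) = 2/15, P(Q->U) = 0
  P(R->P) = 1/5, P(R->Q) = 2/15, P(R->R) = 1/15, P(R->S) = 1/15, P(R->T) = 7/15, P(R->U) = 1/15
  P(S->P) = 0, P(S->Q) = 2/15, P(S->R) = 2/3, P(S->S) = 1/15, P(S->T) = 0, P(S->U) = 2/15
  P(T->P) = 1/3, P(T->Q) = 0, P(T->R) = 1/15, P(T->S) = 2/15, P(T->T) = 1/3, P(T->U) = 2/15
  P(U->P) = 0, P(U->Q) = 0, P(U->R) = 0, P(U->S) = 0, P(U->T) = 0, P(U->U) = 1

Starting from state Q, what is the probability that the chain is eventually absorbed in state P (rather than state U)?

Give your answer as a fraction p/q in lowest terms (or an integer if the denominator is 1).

Answer: 3746/4833

Derivation:
Let a_i = P(absorbed in P | start in state i).
Boundary conditions: a_P = 1, a_U = 0.
For each transient state i, a_i = sum_j P(i->j) * a_j:
  a_Q = 1/3*a_P + 1/15*a_Q + 1/15*a_R + 2/5*a_S + 2/15*a_T + 0*a_U
  a_R = 1/5*a_P + 2/15*a_Q + 1/15*a_R + 1/15*a_S + 7/15*a_T + 1/15*a_U
  a_S = 0*a_P + 2/15*a_Q + 2/3*a_R + 1/15*a_S + 0*a_T + 2/15*a_U
  a_T = 1/3*a_P + 0*a_Q + 1/15*a_R + 2/15*a_S + 1/3*a_T + 2/15*a_U

Substituting a_P = 1 and a_U = 0, rearrange to (I - Q) a = r where r[i] = P(i -> P):
  [14/15, -1/15, -2/5, -2/15] . (a_Q, a_R, a_S, a_T) = 1/3
  [-2/15, 14/15, -1/15, -7/15] . (a_Q, a_R, a_S, a_T) = 1/5
  [-2/15, -2/3, 14/15, 0] . (a_Q, a_R, a_S, a_T) = 0
  [0, -1/15, -2/15, 2/3] . (a_Q, a_R, a_S, a_T) = 1/3

Solving yields:
  a_Q = 3746/4833
  a_R = 3469/4833
  a_S = 3013/4833
  a_T = 374/537

Starting state is Q, so the absorption probability is a_Q = 3746/4833.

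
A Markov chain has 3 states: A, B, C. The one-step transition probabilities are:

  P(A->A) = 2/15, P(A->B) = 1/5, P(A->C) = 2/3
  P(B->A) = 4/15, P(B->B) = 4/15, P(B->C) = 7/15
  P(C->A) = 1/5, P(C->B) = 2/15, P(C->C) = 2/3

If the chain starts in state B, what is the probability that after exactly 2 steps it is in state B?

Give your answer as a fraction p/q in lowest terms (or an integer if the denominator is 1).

Answer: 14/75

Derivation:
Computing P^2 by repeated multiplication:
P^1 =
  A: [2/15, 1/5, 2/3]
  B: [4/15, 4/15, 7/15]
  C: [1/5, 2/15, 2/3]
P^2 =
  A: [46/225, 38/225, 47/75]
  B: [1/5, 14/75, 46/75]
  C: [44/225, 37/225, 16/25]

(P^2)[B -> B] = 14/75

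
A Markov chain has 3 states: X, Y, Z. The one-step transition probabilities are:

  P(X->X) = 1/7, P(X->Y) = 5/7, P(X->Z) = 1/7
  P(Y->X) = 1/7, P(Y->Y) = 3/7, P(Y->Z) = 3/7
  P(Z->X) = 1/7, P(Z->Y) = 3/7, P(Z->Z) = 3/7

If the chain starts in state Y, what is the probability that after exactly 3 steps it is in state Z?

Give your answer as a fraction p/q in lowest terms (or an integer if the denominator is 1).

Answer: 19/49

Derivation:
Computing P^3 by repeated multiplication:
P^1 =
  X: [1/7, 5/7, 1/7]
  Y: [1/7, 3/7, 3/7]
  Z: [1/7, 3/7, 3/7]
P^2 =
  X: [1/7, 23/49, 19/49]
  Y: [1/7, 23/49, 19/49]
  Z: [1/7, 23/49, 19/49]
P^3 =
  X: [1/7, 23/49, 19/49]
  Y: [1/7, 23/49, 19/49]
  Z: [1/7, 23/49, 19/49]

(P^3)[Y -> Z] = 19/49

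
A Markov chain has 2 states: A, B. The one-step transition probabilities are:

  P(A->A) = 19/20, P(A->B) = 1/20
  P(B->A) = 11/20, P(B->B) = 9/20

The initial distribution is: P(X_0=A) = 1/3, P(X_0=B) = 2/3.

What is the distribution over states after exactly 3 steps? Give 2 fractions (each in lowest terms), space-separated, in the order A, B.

Propagating the distribution step by step (d_{t+1} = d_t * P):
d_0 = (A=1/3, B=2/3)
  d_1[A] = 1/3*19/20 + 2/3*11/20 = 41/60
  d_1[B] = 1/3*1/20 + 2/3*9/20 = 19/60
d_1 = (A=41/60, B=19/60)
  d_2[A] = 41/60*19/20 + 19/60*11/20 = 247/300
  d_2[B] = 41/60*1/20 + 19/60*9/20 = 53/300
d_2 = (A=247/300, B=53/300)
  d_3[A] = 247/300*19/20 + 53/300*11/20 = 1319/1500
  d_3[B] = 247/300*1/20 + 53/300*9/20 = 181/1500
d_3 = (A=1319/1500, B=181/1500)

Answer: 1319/1500 181/1500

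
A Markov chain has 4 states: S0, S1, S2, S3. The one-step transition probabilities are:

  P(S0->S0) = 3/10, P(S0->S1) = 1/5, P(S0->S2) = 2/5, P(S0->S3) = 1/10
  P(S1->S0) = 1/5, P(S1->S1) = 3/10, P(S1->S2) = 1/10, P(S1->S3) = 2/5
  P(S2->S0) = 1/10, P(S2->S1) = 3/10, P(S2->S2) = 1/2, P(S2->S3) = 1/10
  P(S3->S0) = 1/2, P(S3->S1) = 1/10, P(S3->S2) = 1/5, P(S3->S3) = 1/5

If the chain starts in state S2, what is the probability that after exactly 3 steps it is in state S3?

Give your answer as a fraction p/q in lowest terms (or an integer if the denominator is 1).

Answer: 201/1000

Derivation:
Computing P^3 by repeated multiplication:
P^1 =
  S0: [3/10, 1/5, 2/5, 1/10]
  S1: [1/5, 3/10, 1/10, 2/5]
  S2: [1/10, 3/10, 1/2, 1/10]
  S3: [1/2, 1/10, 1/5, 1/5]
P^2 =
  S0: [11/50, 1/4, 9/25, 17/100]
  S1: [33/100, 1/5, 6/25, 23/100]
  S2: [19/100, 27/100, 17/50, 1/5]
  S3: [29/100, 21/100, 7/20, 3/20]
P^3 =
  S0: [237/1000, 61/250, 327/1000, 24/125]
  S1: [139/500, 221/1000, 159/500, 183/1000]
  S2: [49/200, 241/1000, 313/1000, 201/1000]
  S3: [239/1000, 241/1000, 171/500, 89/500]

(P^3)[S2 -> S3] = 201/1000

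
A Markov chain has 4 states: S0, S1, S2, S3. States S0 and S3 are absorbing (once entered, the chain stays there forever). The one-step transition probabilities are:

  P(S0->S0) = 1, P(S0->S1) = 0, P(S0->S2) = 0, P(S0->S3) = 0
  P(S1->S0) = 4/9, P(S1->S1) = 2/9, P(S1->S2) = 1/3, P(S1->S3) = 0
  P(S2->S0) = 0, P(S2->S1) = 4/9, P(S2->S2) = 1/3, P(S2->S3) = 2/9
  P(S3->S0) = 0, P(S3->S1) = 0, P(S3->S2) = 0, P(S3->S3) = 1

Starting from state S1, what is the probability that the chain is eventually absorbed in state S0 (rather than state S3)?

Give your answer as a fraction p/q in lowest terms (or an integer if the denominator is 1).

Answer: 4/5

Derivation:
Let a_i = P(absorbed in S0 | start in state i).
Boundary conditions: a_S0 = 1, a_S3 = 0.
For each transient state i, a_i = sum_j P(i->j) * a_j:
  a_S1 = 4/9*a_S0 + 2/9*a_S1 + 1/3*a_S2 + 0*a_S3
  a_S2 = 0*a_S0 + 4/9*a_S1 + 1/3*a_S2 + 2/9*a_S3

Substituting a_S0 = 1 and a_S3 = 0, rearrange to (I - Q) a = r where r[i] = P(i -> S0):
  [7/9, -1/3] . (a_S1, a_S2) = 4/9
  [-4/9, 2/3] . (a_S1, a_S2) = 0

Solving yields:
  a_S1 = 4/5
  a_S2 = 8/15

Starting state is S1, so the absorption probability is a_S1 = 4/5.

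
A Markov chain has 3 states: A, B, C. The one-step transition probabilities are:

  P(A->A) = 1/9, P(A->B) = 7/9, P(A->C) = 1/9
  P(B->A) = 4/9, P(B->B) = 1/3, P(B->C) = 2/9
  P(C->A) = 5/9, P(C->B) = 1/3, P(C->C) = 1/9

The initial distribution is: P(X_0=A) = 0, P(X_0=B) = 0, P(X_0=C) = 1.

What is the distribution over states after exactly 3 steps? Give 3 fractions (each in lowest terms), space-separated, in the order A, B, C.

Answer: 10/27 331/729 128/729

Derivation:
Propagating the distribution step by step (d_{t+1} = d_t * P):
d_0 = (A=0, B=0, C=1)
  d_1[A] = 0*1/9 + 0*4/9 + 1*5/9 = 5/9
  d_1[B] = 0*7/9 + 0*1/3 + 1*1/3 = 1/3
  d_1[C] = 0*1/9 + 0*2/9 + 1*1/9 = 1/9
d_1 = (A=5/9, B=1/3, C=1/9)
  d_2[A] = 5/9*1/9 + 1/3*4/9 + 1/9*5/9 = 22/81
  d_2[B] = 5/9*7/9 + 1/3*1/3 + 1/9*1/3 = 47/81
  d_2[C] = 5/9*1/9 + 1/3*2/9 + 1/9*1/9 = 4/27
d_2 = (A=22/81, B=47/81, C=4/27)
  d_3[A] = 22/81*1/9 + 47/81*4/9 + 4/27*5/9 = 10/27
  d_3[B] = 22/81*7/9 + 47/81*1/3 + 4/27*1/3 = 331/729
  d_3[C] = 22/81*1/9 + 47/81*2/9 + 4/27*1/9 = 128/729
d_3 = (A=10/27, B=331/729, C=128/729)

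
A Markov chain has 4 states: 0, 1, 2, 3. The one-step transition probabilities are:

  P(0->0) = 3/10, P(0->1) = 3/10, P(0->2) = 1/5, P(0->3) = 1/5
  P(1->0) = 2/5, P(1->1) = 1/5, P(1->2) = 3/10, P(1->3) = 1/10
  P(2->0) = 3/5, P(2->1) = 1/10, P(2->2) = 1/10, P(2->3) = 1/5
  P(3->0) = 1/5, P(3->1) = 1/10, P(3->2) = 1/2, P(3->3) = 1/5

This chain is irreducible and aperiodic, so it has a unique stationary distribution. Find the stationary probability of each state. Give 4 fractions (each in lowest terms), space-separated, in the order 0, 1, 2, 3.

Answer: 226/601 117/601 299/1202 217/1202

Derivation:
The stationary distribution satisfies pi = pi * P, i.e.:
  pi_0 = 3/10*pi_0 + 2/5*pi_1 + 3/5*pi_2 + 1/5*pi_3
  pi_1 = 3/10*pi_0 + 1/5*pi_1 + 1/10*pi_2 + 1/10*pi_3
  pi_2 = 1/5*pi_0 + 3/10*pi_1 + 1/10*pi_2 + 1/2*pi_3
  pi_3 = 1/5*pi_0 + 1/10*pi_1 + 1/5*pi_2 + 1/5*pi_3
with normalization: pi_0 + pi_1 + pi_2 + pi_3 = 1.

Using the first 3 balance equations plus normalization, the linear system A*pi = b is:
  [-7/10, 2/5, 3/5, 1/5] . pi = 0
  [3/10, -4/5, 1/10, 1/10] . pi = 0
  [1/5, 3/10, -9/10, 1/2] . pi = 0
  [1, 1, 1, 1] . pi = 1

Solving yields:
  pi_0 = 226/601
  pi_1 = 117/601
  pi_2 = 299/1202
  pi_3 = 217/1202

Verification (pi * P):
  226/601*3/10 + 117/601*2/5 + 299/1202*3/5 + 217/1202*1/5 = 226/601 = pi_0  (ok)
  226/601*3/10 + 117/601*1/5 + 299/1202*1/10 + 217/1202*1/10 = 117/601 = pi_1  (ok)
  226/601*1/5 + 117/601*3/10 + 299/1202*1/10 + 217/1202*1/2 = 299/1202 = pi_2  (ok)
  226/601*1/5 + 117/601*1/10 + 299/1202*1/5 + 217/1202*1/5 = 217/1202 = pi_3  (ok)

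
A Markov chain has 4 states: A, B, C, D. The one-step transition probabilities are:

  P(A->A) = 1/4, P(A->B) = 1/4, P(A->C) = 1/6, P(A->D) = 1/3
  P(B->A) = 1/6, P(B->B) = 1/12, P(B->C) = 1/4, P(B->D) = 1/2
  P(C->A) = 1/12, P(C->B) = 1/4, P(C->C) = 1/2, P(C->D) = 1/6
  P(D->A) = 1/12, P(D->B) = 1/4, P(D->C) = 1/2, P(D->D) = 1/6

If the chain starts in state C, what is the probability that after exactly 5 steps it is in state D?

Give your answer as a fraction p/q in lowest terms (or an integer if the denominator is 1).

Answer: 8033/31104

Derivation:
Computing P^5 by repeated multiplication:
P^1 =
  A: [1/4, 1/4, 1/6, 1/3]
  B: [1/6, 1/12, 1/4, 1/2]
  C: [1/12, 1/4, 1/2, 1/6]
  D: [1/12, 1/4, 1/2, 1/6]
P^2 =
  A: [7/48, 5/24, 17/48, 7/24]
  B: [17/144, 17/72, 61/144, 2/9]
  C: [17/144, 5/24, 59/144, 19/72]
  D: [17/144, 5/24, 59/144, 19/72]
P^3 =
  A: [1/8, 31/144, 115/288, 25/96]
  B: [53/432, 91/432, 347/864, 229/864]
  C: [13/108, 31/144, 353/864, 221/864]
  D: [13/108, 31/144, 353/864, 221/864]
P^4 =
  A: [211/1728, 185/864, 233/576, 7/27]
  B: [629/5184, 557/2592, 2107/5184, 667/2592]
  C: [629/5184, 185/864, 2105/5184, 335/1296]
  D: [629/5184, 185/864, 2105/5184, 335/1296]
P^5 =
  A: [35/288, 1111/5184, 4207/10368, 893/3456]
  B: [1889/15552, 3331/15552, 12623/31104, 8041/31104]
  C: [59/486, 1111/5184, 12629/31104, 8033/31104]
  D: [59/486, 1111/5184, 12629/31104, 8033/31104]

(P^5)[C -> D] = 8033/31104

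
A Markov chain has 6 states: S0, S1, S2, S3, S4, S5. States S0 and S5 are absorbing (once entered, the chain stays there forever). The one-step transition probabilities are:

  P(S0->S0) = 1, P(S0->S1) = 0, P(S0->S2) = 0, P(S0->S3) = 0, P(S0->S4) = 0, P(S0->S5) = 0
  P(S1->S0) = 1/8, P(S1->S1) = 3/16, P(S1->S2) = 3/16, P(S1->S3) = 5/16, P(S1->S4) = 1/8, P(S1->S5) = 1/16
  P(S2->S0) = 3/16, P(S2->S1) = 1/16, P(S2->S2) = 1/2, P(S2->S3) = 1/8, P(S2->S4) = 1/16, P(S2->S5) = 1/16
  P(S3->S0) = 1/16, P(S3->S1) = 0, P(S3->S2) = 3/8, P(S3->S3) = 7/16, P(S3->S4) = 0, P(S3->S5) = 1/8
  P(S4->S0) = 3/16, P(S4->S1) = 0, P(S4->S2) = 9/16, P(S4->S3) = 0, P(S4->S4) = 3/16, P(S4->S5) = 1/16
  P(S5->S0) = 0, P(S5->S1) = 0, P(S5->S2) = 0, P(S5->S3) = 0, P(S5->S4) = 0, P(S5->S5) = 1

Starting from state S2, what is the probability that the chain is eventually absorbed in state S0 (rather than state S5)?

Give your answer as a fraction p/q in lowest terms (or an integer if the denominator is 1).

Answer: 5605/8184

Derivation:
Let a_i = P(absorbed in S0 | start in state i).
Boundary conditions: a_S0 = 1, a_S5 = 0.
For each transient state i, a_i = sum_j P(i->j) * a_j:
  a_S1 = 1/8*a_S0 + 3/16*a_S1 + 3/16*a_S2 + 5/16*a_S3 + 1/8*a_S4 + 1/16*a_S5
  a_S2 = 3/16*a_S0 + 1/16*a_S1 + 1/2*a_S2 + 1/8*a_S3 + 1/16*a_S4 + 1/16*a_S5
  a_S3 = 1/16*a_S0 + 0*a_S1 + 3/8*a_S2 + 7/16*a_S3 + 0*a_S4 + 1/8*a_S5
  a_S4 = 3/16*a_S0 + 0*a_S1 + 9/16*a_S2 + 0*a_S3 + 3/16*a_S4 + 1/16*a_S5

Substituting a_S0 = 1 and a_S5 = 0, rearrange to (I - Q) a = r where r[i] = P(i -> S0):
  [13/16, -3/16, -5/16, -1/8] . (a_S1, a_S2, a_S3, a_S4) = 1/8
  [-1/16, 1/2, -1/8, -1/16] . (a_S1, a_S2, a_S3, a_S4) = 3/16
  [0, -3/8, 9/16, 0] . (a_S1, a_S2, a_S3, a_S4) = 1/16
  [0, -9/16, 0, 13/16] . (a_S1, a_S2, a_S3, a_S4) = 3/16

Solving yields:
  a_S1 = 5227/8184
  a_S2 = 5605/8184
  a_S3 = 2323/4092
  a_S4 = 1923/2728

Starting state is S2, so the absorption probability is a_S2 = 5605/8184.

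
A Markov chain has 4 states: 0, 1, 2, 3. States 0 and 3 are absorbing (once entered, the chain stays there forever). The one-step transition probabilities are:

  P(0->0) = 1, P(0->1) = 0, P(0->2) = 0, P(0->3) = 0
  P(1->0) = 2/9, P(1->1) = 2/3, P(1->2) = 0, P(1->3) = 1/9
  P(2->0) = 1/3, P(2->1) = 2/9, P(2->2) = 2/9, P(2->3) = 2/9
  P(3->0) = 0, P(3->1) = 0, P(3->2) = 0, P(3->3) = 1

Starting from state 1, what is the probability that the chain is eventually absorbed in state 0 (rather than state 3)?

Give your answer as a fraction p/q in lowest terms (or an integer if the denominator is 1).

Answer: 2/3

Derivation:
Let a_i = P(absorbed in 0 | start in state i).
Boundary conditions: a_0 = 1, a_3 = 0.
For each transient state i, a_i = sum_j P(i->j) * a_j:
  a_1 = 2/9*a_0 + 2/3*a_1 + 0*a_2 + 1/9*a_3
  a_2 = 1/3*a_0 + 2/9*a_1 + 2/9*a_2 + 2/9*a_3

Substituting a_0 = 1 and a_3 = 0, rearrange to (I - Q) a = r where r[i] = P(i -> 0):
  [1/3, 0] . (a_1, a_2) = 2/9
  [-2/9, 7/9] . (a_1, a_2) = 1/3

Solving yields:
  a_1 = 2/3
  a_2 = 13/21

Starting state is 1, so the absorption probability is a_1 = 2/3.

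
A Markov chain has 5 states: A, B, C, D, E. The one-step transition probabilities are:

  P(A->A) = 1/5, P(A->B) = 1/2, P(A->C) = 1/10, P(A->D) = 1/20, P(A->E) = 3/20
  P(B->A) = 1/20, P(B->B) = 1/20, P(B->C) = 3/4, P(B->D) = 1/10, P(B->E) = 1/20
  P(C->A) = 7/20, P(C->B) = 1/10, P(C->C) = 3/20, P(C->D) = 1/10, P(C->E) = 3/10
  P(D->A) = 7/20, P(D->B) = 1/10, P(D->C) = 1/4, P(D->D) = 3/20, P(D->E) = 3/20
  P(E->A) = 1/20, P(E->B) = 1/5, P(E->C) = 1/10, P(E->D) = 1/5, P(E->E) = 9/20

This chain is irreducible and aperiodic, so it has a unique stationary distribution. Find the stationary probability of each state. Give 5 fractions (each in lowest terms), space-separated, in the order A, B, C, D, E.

Answer: 31981/167057 31938/167057 42619/167057 20151/167057 40368/167057

Derivation:
The stationary distribution satisfies pi = pi * P, i.e.:
  pi_A = 1/5*pi_A + 1/20*pi_B + 7/20*pi_C + 7/20*pi_D + 1/20*pi_E
  pi_B = 1/2*pi_A + 1/20*pi_B + 1/10*pi_C + 1/10*pi_D + 1/5*pi_E
  pi_C = 1/10*pi_A + 3/4*pi_B + 3/20*pi_C + 1/4*pi_D + 1/10*pi_E
  pi_D = 1/20*pi_A + 1/10*pi_B + 1/10*pi_C + 3/20*pi_D + 1/5*pi_E
  pi_E = 3/20*pi_A + 1/20*pi_B + 3/10*pi_C + 3/20*pi_D + 9/20*pi_E
with normalization: pi_A + pi_B + pi_C + pi_D + pi_E = 1.

Using the first 4 balance equations plus normalization, the linear system A*pi = b is:
  [-4/5, 1/20, 7/20, 7/20, 1/20] . pi = 0
  [1/2, -19/20, 1/10, 1/10, 1/5] . pi = 0
  [1/10, 3/4, -17/20, 1/4, 1/10] . pi = 0
  [1/20, 1/10, 1/10, -17/20, 1/5] . pi = 0
  [1, 1, 1, 1, 1] . pi = 1

Solving yields:
  pi_A = 31981/167057
  pi_B = 31938/167057
  pi_C = 42619/167057
  pi_D = 20151/167057
  pi_E = 40368/167057

Verification (pi * P):
  31981/167057*1/5 + 31938/167057*1/20 + 42619/167057*7/20 + 20151/167057*7/20 + 40368/167057*1/20 = 31981/167057 = pi_A  (ok)
  31981/167057*1/2 + 31938/167057*1/20 + 42619/167057*1/10 + 20151/167057*1/10 + 40368/167057*1/5 = 31938/167057 = pi_B  (ok)
  31981/167057*1/10 + 31938/167057*3/4 + 42619/167057*3/20 + 20151/167057*1/4 + 40368/167057*1/10 = 42619/167057 = pi_C  (ok)
  31981/167057*1/20 + 31938/167057*1/10 + 42619/167057*1/10 + 20151/167057*3/20 + 40368/167057*1/5 = 20151/167057 = pi_D  (ok)
  31981/167057*3/20 + 31938/167057*1/20 + 42619/167057*3/10 + 20151/167057*3/20 + 40368/167057*9/20 = 40368/167057 = pi_E  (ok)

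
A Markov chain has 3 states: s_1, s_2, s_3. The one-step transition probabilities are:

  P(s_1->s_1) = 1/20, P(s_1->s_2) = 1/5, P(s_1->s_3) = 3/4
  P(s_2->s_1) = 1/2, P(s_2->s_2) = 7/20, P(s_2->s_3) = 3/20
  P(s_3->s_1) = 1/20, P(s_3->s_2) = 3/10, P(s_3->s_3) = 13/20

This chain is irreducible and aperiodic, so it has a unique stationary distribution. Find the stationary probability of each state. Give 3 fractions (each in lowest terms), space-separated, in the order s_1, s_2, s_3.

The stationary distribution satisfies pi = pi * P, i.e.:
  pi_s_1 = 1/20*pi_s_1 + 1/2*pi_s_2 + 1/20*pi_s_3
  pi_s_2 = 1/5*pi_s_1 + 7/20*pi_s_2 + 3/10*pi_s_3
  pi_s_3 = 3/4*pi_s_1 + 3/20*pi_s_2 + 13/20*pi_s_3
with normalization: pi_s_1 + pi_s_2 + pi_s_3 = 1.

Using the first 2 balance equations plus normalization, the linear system A*pi = b is:
  [-19/20, 1/2, 1/20] . pi = 0
  [1/5, -13/20, 3/10] . pi = 0
  [1, 1, 1] . pi = 1

Solving yields:
  pi_s_1 = 73/398
  pi_s_2 = 59/199
  pi_s_3 = 207/398

Verification (pi * P):
  73/398*1/20 + 59/199*1/2 + 207/398*1/20 = 73/398 = pi_s_1  (ok)
  73/398*1/5 + 59/199*7/20 + 207/398*3/10 = 59/199 = pi_s_2  (ok)
  73/398*3/4 + 59/199*3/20 + 207/398*13/20 = 207/398 = pi_s_3  (ok)

Answer: 73/398 59/199 207/398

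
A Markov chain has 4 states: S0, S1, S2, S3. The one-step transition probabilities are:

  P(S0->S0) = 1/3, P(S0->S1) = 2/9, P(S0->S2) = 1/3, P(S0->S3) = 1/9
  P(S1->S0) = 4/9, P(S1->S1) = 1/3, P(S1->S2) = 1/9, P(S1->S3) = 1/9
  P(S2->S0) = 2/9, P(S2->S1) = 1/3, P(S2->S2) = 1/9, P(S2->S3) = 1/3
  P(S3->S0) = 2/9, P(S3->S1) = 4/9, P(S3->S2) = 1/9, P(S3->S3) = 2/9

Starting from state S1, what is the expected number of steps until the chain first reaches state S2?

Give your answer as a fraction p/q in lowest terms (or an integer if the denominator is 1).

Answer: 36/7

Derivation:
Let h_i = expected steps to first reach S2 from state i.
Boundary: h_S2 = 0.
First-step equations for the other states:
  h_S0 = 1 + 1/3*h_S0 + 2/9*h_S1 + 1/3*h_S2 + 1/9*h_S3
  h_S1 = 1 + 4/9*h_S0 + 1/3*h_S1 + 1/9*h_S2 + 1/9*h_S3
  h_S3 = 1 + 2/9*h_S0 + 4/9*h_S1 + 1/9*h_S2 + 2/9*h_S3

Substituting h_S2 = 0 and rearranging gives the linear system (I - Q) h = 1:
  [2/3, -2/9, -1/9] . (h_S0, h_S1, h_S3) = 1
  [-4/9, 2/3, -1/9] . (h_S0, h_S1, h_S3) = 1
  [-2/9, -4/9, 7/9] . (h_S0, h_S1, h_S3) = 1

Solving yields:
  h_S0 = 144/35
  h_S1 = 36/7
  h_S3 = 27/5

Starting state is S1, so the expected hitting time is h_S1 = 36/7.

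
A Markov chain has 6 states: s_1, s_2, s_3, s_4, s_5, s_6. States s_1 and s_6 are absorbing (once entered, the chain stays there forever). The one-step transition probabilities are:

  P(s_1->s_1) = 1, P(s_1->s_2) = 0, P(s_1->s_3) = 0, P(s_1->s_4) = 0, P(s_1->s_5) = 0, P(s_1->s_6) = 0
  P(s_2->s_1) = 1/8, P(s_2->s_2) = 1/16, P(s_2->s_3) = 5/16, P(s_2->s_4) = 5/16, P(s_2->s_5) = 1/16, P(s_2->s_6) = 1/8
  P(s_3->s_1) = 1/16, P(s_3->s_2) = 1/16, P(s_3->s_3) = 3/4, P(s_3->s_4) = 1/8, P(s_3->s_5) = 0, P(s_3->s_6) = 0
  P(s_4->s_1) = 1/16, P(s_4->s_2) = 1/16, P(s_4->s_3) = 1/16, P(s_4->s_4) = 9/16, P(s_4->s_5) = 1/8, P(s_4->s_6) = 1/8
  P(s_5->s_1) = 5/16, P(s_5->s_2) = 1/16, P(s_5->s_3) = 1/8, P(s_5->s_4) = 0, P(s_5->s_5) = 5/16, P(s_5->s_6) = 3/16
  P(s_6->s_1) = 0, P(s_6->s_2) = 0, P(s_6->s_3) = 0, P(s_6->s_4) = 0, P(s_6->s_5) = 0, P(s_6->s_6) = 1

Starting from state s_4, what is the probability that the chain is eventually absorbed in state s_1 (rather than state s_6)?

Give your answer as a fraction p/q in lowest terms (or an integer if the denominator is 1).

Let a_i = P(absorbed in s_1 | start in state i).
Boundary conditions: a_s_1 = 1, a_s_6 = 0.
For each transient state i, a_i = sum_j P(i->j) * a_j:
  a_s_2 = 1/8*a_s_1 + 1/16*a_s_2 + 5/16*a_s_3 + 5/16*a_s_4 + 1/16*a_s_5 + 1/8*a_s_6
  a_s_3 = 1/16*a_s_1 + 1/16*a_s_2 + 3/4*a_s_3 + 1/8*a_s_4 + 0*a_s_5 + 0*a_s_6
  a_s_4 = 1/16*a_s_1 + 1/16*a_s_2 + 1/16*a_s_3 + 9/16*a_s_4 + 1/8*a_s_5 + 1/8*a_s_6
  a_s_5 = 5/16*a_s_1 + 1/16*a_s_2 + 1/8*a_s_3 + 0*a_s_4 + 5/16*a_s_5 + 3/16*a_s_6

Substituting a_s_1 = 1 and a_s_6 = 0, rearrange to (I - Q) a = r where r[i] = P(i -> s_1):
  [15/16, -5/16, -5/16, -1/16] . (a_s_2, a_s_3, a_s_4, a_s_5) = 1/8
  [-1/16, 1/4, -1/8, 0] . (a_s_2, a_s_3, a_s_4, a_s_5) = 1/16
  [-1/16, -1/16, 7/16, -1/8] . (a_s_2, a_s_3, a_s_4, a_s_5) = 1/16
  [-1/16, -1/8, 0, 11/16] . (a_s_2, a_s_3, a_s_4, a_s_5) = 5/16

Solving yields:
  a_s_2 = 23/42
  a_s_3 = 53/84
  a_s_4 = 41/84
  a_s_5 = 13/21

Starting state is s_4, so the absorption probability is a_s_4 = 41/84.

Answer: 41/84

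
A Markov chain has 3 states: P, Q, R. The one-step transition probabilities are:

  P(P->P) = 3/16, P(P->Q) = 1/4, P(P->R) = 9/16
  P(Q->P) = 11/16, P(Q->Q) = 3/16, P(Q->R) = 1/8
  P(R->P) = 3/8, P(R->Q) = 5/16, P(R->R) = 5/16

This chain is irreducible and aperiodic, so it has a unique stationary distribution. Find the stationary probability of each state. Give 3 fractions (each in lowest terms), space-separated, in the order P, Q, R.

Answer: 133/347 89/347 125/347

Derivation:
The stationary distribution satisfies pi = pi * P, i.e.:
  pi_P = 3/16*pi_P + 11/16*pi_Q + 3/8*pi_R
  pi_Q = 1/4*pi_P + 3/16*pi_Q + 5/16*pi_R
  pi_R = 9/16*pi_P + 1/8*pi_Q + 5/16*pi_R
with normalization: pi_P + pi_Q + pi_R = 1.

Using the first 2 balance equations plus normalization, the linear system A*pi = b is:
  [-13/16, 11/16, 3/8] . pi = 0
  [1/4, -13/16, 5/16] . pi = 0
  [1, 1, 1] . pi = 1

Solving yields:
  pi_P = 133/347
  pi_Q = 89/347
  pi_R = 125/347

Verification (pi * P):
  133/347*3/16 + 89/347*11/16 + 125/347*3/8 = 133/347 = pi_P  (ok)
  133/347*1/4 + 89/347*3/16 + 125/347*5/16 = 89/347 = pi_Q  (ok)
  133/347*9/16 + 89/347*1/8 + 125/347*5/16 = 125/347 = pi_R  (ok)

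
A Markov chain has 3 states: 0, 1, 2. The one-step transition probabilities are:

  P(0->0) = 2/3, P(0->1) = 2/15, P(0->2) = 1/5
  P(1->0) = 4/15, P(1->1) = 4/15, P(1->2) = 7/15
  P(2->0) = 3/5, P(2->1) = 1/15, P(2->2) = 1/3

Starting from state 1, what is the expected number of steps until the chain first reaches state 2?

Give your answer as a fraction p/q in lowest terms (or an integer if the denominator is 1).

Answer: 135/47

Derivation:
Let h_i = expected steps to first reach 2 from state i.
Boundary: h_2 = 0.
First-step equations for the other states:
  h_0 = 1 + 2/3*h_0 + 2/15*h_1 + 1/5*h_2
  h_1 = 1 + 4/15*h_0 + 4/15*h_1 + 7/15*h_2

Substituting h_2 = 0 and rearranging gives the linear system (I - Q) h = 1:
  [1/3, -2/15] . (h_0, h_1) = 1
  [-4/15, 11/15] . (h_0, h_1) = 1

Solving yields:
  h_0 = 195/47
  h_1 = 135/47

Starting state is 1, so the expected hitting time is h_1 = 135/47.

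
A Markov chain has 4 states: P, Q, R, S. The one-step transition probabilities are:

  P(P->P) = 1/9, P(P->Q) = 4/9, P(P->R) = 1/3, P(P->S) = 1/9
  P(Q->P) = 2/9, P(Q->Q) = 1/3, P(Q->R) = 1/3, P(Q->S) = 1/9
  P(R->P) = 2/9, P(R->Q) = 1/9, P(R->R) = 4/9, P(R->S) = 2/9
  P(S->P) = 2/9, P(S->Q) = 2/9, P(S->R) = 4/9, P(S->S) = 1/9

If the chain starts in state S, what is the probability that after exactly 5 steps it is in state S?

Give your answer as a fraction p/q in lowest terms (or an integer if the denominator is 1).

Answer: 9149/59049

Derivation:
Computing P^5 by repeated multiplication:
P^1 =
  P: [1/9, 4/9, 1/3, 1/9]
  Q: [2/9, 1/3, 1/3, 1/9]
  R: [2/9, 1/9, 4/9, 2/9]
  S: [2/9, 2/9, 4/9, 1/9]
P^2 =
  P: [17/81, 7/27, 31/81, 4/27]
  Q: [16/81, 22/81, 31/81, 4/27]
  R: [16/81, 19/81, 11/27, 13/81]
  S: [16/81, 20/81, 32/81, 13/81]
P^3 =
  P: [145/729, 62/243, 286/729, 112/729]
  Q: [146/729, 185/729, 286/729, 112/729]
  R: [146/729, 20/81, 289/729, 38/243]
  S: [146/729, 182/729, 32/81, 113/729]
P^4 =
  P: [1313/6561, 1648/6561, 2585/6561, 1015/6561]
  Q: [1312/6561, 1649/6561, 2585/6561, 1015/6561]
  R: [1312/6561, 547/2187, 2590/6561, 1018/6561]
  S: [1312/6561, 548/2187, 2588/6561, 113/729]
P^5 =
  P: [11809/59049, 4937/19683, 2587/6561, 9146/59049]
  Q: [11810/59049, 14810/59049, 2587/6561, 9146/59049]
  R: [11810/59049, 14797/59049, 23291/59049, 9151/59049]
  S: [11810/59049, 4934/19683, 23288/59049, 9149/59049]

(P^5)[S -> S] = 9149/59049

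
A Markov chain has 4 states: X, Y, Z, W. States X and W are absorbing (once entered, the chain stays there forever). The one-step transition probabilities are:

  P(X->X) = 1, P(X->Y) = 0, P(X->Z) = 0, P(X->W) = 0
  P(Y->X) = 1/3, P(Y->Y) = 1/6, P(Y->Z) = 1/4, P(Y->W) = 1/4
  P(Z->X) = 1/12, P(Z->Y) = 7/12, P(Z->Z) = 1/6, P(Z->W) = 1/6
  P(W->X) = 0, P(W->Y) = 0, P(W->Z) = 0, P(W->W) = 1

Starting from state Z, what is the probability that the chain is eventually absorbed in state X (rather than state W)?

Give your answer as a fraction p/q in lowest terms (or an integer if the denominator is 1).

Answer: 38/79

Derivation:
Let a_i = P(absorbed in X | start in state i).
Boundary conditions: a_X = 1, a_W = 0.
For each transient state i, a_i = sum_j P(i->j) * a_j:
  a_Y = 1/3*a_X + 1/6*a_Y + 1/4*a_Z + 1/4*a_W
  a_Z = 1/12*a_X + 7/12*a_Y + 1/6*a_Z + 1/6*a_W

Substituting a_X = 1 and a_W = 0, rearrange to (I - Q) a = r where r[i] = P(i -> X):
  [5/6, -1/4] . (a_Y, a_Z) = 1/3
  [-7/12, 5/6] . (a_Y, a_Z) = 1/12

Solving yields:
  a_Y = 43/79
  a_Z = 38/79

Starting state is Z, so the absorption probability is a_Z = 38/79.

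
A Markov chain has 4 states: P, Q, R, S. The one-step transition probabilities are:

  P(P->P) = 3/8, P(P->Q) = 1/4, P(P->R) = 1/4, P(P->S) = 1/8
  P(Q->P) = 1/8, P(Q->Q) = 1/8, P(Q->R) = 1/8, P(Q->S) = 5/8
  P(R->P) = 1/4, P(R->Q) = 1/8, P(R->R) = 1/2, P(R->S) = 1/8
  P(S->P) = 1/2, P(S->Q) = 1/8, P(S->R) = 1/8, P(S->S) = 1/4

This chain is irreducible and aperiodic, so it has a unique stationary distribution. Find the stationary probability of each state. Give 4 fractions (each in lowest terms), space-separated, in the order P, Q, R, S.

Answer: 129/391 65/391 104/391 93/391

Derivation:
The stationary distribution satisfies pi = pi * P, i.e.:
  pi_P = 3/8*pi_P + 1/8*pi_Q + 1/4*pi_R + 1/2*pi_S
  pi_Q = 1/4*pi_P + 1/8*pi_Q + 1/8*pi_R + 1/8*pi_S
  pi_R = 1/4*pi_P + 1/8*pi_Q + 1/2*pi_R + 1/8*pi_S
  pi_S = 1/8*pi_P + 5/8*pi_Q + 1/8*pi_R + 1/4*pi_S
with normalization: pi_P + pi_Q + pi_R + pi_S = 1.

Using the first 3 balance equations plus normalization, the linear system A*pi = b is:
  [-5/8, 1/8, 1/4, 1/2] . pi = 0
  [1/4, -7/8, 1/8, 1/8] . pi = 0
  [1/4, 1/8, -1/2, 1/8] . pi = 0
  [1, 1, 1, 1] . pi = 1

Solving yields:
  pi_P = 129/391
  pi_Q = 65/391
  pi_R = 104/391
  pi_S = 93/391

Verification (pi * P):
  129/391*3/8 + 65/391*1/8 + 104/391*1/4 + 93/391*1/2 = 129/391 = pi_P  (ok)
  129/391*1/4 + 65/391*1/8 + 104/391*1/8 + 93/391*1/8 = 65/391 = pi_Q  (ok)
  129/391*1/4 + 65/391*1/8 + 104/391*1/2 + 93/391*1/8 = 104/391 = pi_R  (ok)
  129/391*1/8 + 65/391*5/8 + 104/391*1/8 + 93/391*1/4 = 93/391 = pi_S  (ok)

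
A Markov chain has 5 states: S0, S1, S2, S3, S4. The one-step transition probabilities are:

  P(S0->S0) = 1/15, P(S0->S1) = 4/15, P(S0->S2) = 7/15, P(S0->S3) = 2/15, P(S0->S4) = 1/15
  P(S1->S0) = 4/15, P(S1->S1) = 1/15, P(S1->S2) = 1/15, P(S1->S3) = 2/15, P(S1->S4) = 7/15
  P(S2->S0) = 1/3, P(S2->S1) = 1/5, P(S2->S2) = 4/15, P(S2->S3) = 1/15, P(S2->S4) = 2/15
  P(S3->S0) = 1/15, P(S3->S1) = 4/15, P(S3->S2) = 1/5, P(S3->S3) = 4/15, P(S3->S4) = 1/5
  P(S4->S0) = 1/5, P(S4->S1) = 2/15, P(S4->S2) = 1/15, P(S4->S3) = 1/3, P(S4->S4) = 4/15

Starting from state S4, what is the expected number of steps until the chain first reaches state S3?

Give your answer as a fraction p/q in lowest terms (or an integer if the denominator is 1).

Let h_i = expected steps to first reach S3 from state i.
Boundary: h_S3 = 0.
First-step equations for the other states:
  h_S0 = 1 + 1/15*h_S0 + 4/15*h_S1 + 7/15*h_S2 + 2/15*h_S3 + 1/15*h_S4
  h_S1 = 1 + 4/15*h_S0 + 1/15*h_S1 + 1/15*h_S2 + 2/15*h_S3 + 7/15*h_S4
  h_S2 = 1 + 1/3*h_S0 + 1/5*h_S1 + 4/15*h_S2 + 1/15*h_S3 + 2/15*h_S4
  h_S4 = 1 + 1/5*h_S0 + 2/15*h_S1 + 1/15*h_S2 + 1/3*h_S3 + 4/15*h_S4

Substituting h_S3 = 0 and rearranging gives the linear system (I - Q) h = 1:
  [14/15, -4/15, -7/15, -1/15] . (h_S0, h_S1, h_S2, h_S4) = 1
  [-4/15, 14/15, -1/15, -7/15] . (h_S0, h_S1, h_S2, h_S4) = 1
  [-1/3, -1/5, 11/15, -2/15] . (h_S0, h_S1, h_S2, h_S4) = 1
  [-1/5, -2/15, -1/15, 11/15] . (h_S0, h_S1, h_S2, h_S4) = 1

Solving yields:
  h_S0 = 10230/1591
  h_S1 = 9195/1591
  h_S2 = 10710/1591
  h_S4 = 7605/1591

Starting state is S4, so the expected hitting time is h_S4 = 7605/1591.

Answer: 7605/1591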